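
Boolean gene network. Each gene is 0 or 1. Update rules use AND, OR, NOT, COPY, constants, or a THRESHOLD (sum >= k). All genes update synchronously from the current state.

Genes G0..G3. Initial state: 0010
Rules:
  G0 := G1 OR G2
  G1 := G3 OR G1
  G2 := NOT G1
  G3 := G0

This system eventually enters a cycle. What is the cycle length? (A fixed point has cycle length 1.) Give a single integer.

Step 0: 0010
Step 1: G0=G1|G2=0|1=1 G1=G3|G1=0|0=0 G2=NOT G1=NOT 0=1 G3=G0=0 -> 1010
Step 2: G0=G1|G2=0|1=1 G1=G3|G1=0|0=0 G2=NOT G1=NOT 0=1 G3=G0=1 -> 1011
Step 3: G0=G1|G2=0|1=1 G1=G3|G1=1|0=1 G2=NOT G1=NOT 0=1 G3=G0=1 -> 1111
Step 4: G0=G1|G2=1|1=1 G1=G3|G1=1|1=1 G2=NOT G1=NOT 1=0 G3=G0=1 -> 1101
Step 5: G0=G1|G2=1|0=1 G1=G3|G1=1|1=1 G2=NOT G1=NOT 1=0 G3=G0=1 -> 1101
State from step 5 equals state from step 4 -> cycle length 1

Answer: 1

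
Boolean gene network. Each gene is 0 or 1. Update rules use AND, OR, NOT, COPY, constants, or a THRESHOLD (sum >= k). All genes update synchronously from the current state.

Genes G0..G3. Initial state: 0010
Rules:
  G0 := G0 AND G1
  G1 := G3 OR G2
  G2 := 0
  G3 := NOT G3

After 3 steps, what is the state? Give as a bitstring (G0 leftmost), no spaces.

Step 1: G0=G0&G1=0&0=0 G1=G3|G2=0|1=1 G2=0(const) G3=NOT G3=NOT 0=1 -> 0101
Step 2: G0=G0&G1=0&1=0 G1=G3|G2=1|0=1 G2=0(const) G3=NOT G3=NOT 1=0 -> 0100
Step 3: G0=G0&G1=0&1=0 G1=G3|G2=0|0=0 G2=0(const) G3=NOT G3=NOT 0=1 -> 0001

0001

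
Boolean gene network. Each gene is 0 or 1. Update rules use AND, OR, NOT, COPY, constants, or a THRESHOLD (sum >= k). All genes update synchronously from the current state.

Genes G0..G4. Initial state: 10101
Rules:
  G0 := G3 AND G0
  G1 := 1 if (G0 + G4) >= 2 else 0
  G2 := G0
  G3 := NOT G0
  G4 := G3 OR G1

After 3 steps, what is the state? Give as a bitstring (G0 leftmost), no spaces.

Step 1: G0=G3&G0=0&1=0 G1=(1+1>=2)=1 G2=G0=1 G3=NOT G0=NOT 1=0 G4=G3|G1=0|0=0 -> 01100
Step 2: G0=G3&G0=0&0=0 G1=(0+0>=2)=0 G2=G0=0 G3=NOT G0=NOT 0=1 G4=G3|G1=0|1=1 -> 00011
Step 3: G0=G3&G0=1&0=0 G1=(0+1>=2)=0 G2=G0=0 G3=NOT G0=NOT 0=1 G4=G3|G1=1|0=1 -> 00011

00011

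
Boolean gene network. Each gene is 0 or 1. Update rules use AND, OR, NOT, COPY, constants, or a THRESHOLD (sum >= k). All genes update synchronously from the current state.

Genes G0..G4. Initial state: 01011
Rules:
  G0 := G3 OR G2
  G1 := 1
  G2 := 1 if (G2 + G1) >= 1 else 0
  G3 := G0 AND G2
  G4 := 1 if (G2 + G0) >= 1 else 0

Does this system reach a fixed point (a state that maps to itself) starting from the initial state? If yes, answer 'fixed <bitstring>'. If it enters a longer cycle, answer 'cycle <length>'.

Answer: fixed 11111

Derivation:
Step 0: 01011
Step 1: G0=G3|G2=1|0=1 G1=1(const) G2=(0+1>=1)=1 G3=G0&G2=0&0=0 G4=(0+0>=1)=0 -> 11100
Step 2: G0=G3|G2=0|1=1 G1=1(const) G2=(1+1>=1)=1 G3=G0&G2=1&1=1 G4=(1+1>=1)=1 -> 11111
Step 3: G0=G3|G2=1|1=1 G1=1(const) G2=(1+1>=1)=1 G3=G0&G2=1&1=1 G4=(1+1>=1)=1 -> 11111
Fixed point reached at step 2: 11111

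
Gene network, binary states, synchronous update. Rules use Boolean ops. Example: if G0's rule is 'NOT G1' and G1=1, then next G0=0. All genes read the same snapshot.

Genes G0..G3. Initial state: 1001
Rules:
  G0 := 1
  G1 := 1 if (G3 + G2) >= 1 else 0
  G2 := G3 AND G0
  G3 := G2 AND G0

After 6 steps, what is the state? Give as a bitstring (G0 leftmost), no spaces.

Step 1: G0=1(const) G1=(1+0>=1)=1 G2=G3&G0=1&1=1 G3=G2&G0=0&1=0 -> 1110
Step 2: G0=1(const) G1=(0+1>=1)=1 G2=G3&G0=0&1=0 G3=G2&G0=1&1=1 -> 1101
Step 3: G0=1(const) G1=(1+0>=1)=1 G2=G3&G0=1&1=1 G3=G2&G0=0&1=0 -> 1110
Step 4: G0=1(const) G1=(0+1>=1)=1 G2=G3&G0=0&1=0 G3=G2&G0=1&1=1 -> 1101
Step 5: G0=1(const) G1=(1+0>=1)=1 G2=G3&G0=1&1=1 G3=G2&G0=0&1=0 -> 1110
Step 6: G0=1(const) G1=(0+1>=1)=1 G2=G3&G0=0&1=0 G3=G2&G0=1&1=1 -> 1101

1101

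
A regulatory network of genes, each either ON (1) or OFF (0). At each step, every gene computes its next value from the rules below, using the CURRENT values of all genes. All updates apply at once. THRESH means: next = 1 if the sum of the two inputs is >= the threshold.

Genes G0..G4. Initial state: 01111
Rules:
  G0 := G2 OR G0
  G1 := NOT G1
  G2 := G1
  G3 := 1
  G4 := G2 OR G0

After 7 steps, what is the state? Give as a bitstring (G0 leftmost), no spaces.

Step 1: G0=G2|G0=1|0=1 G1=NOT G1=NOT 1=0 G2=G1=1 G3=1(const) G4=G2|G0=1|0=1 -> 10111
Step 2: G0=G2|G0=1|1=1 G1=NOT G1=NOT 0=1 G2=G1=0 G3=1(const) G4=G2|G0=1|1=1 -> 11011
Step 3: G0=G2|G0=0|1=1 G1=NOT G1=NOT 1=0 G2=G1=1 G3=1(const) G4=G2|G0=0|1=1 -> 10111
Step 4: G0=G2|G0=1|1=1 G1=NOT G1=NOT 0=1 G2=G1=0 G3=1(const) G4=G2|G0=1|1=1 -> 11011
Step 5: G0=G2|G0=0|1=1 G1=NOT G1=NOT 1=0 G2=G1=1 G3=1(const) G4=G2|G0=0|1=1 -> 10111
Step 6: G0=G2|G0=1|1=1 G1=NOT G1=NOT 0=1 G2=G1=0 G3=1(const) G4=G2|G0=1|1=1 -> 11011
Step 7: G0=G2|G0=0|1=1 G1=NOT G1=NOT 1=0 G2=G1=1 G3=1(const) G4=G2|G0=0|1=1 -> 10111

10111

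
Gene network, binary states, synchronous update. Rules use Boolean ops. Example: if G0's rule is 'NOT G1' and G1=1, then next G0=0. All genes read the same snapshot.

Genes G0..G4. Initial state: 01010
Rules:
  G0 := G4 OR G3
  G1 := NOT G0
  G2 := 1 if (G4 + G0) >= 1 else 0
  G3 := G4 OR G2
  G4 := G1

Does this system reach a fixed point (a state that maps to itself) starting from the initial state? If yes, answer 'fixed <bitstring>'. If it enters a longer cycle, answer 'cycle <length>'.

Step 0: 01010
Step 1: G0=G4|G3=0|1=1 G1=NOT G0=NOT 0=1 G2=(0+0>=1)=0 G3=G4|G2=0|0=0 G4=G1=1 -> 11001
Step 2: G0=G4|G3=1|0=1 G1=NOT G0=NOT 1=0 G2=(1+1>=1)=1 G3=G4|G2=1|0=1 G4=G1=1 -> 10111
Step 3: G0=G4|G3=1|1=1 G1=NOT G0=NOT 1=0 G2=(1+1>=1)=1 G3=G4|G2=1|1=1 G4=G1=0 -> 10110
Step 4: G0=G4|G3=0|1=1 G1=NOT G0=NOT 1=0 G2=(0+1>=1)=1 G3=G4|G2=0|1=1 G4=G1=0 -> 10110
Fixed point reached at step 3: 10110

Answer: fixed 10110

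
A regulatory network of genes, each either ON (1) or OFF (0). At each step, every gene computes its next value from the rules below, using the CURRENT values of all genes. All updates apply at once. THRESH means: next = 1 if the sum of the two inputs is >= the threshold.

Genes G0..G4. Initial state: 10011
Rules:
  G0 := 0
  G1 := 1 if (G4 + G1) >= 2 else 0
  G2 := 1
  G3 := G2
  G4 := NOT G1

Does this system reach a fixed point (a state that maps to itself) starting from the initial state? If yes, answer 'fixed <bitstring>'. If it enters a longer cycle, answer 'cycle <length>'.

Answer: fixed 00111

Derivation:
Step 0: 10011
Step 1: G0=0(const) G1=(1+0>=2)=0 G2=1(const) G3=G2=0 G4=NOT G1=NOT 0=1 -> 00101
Step 2: G0=0(const) G1=(1+0>=2)=0 G2=1(const) G3=G2=1 G4=NOT G1=NOT 0=1 -> 00111
Step 3: G0=0(const) G1=(1+0>=2)=0 G2=1(const) G3=G2=1 G4=NOT G1=NOT 0=1 -> 00111
Fixed point reached at step 2: 00111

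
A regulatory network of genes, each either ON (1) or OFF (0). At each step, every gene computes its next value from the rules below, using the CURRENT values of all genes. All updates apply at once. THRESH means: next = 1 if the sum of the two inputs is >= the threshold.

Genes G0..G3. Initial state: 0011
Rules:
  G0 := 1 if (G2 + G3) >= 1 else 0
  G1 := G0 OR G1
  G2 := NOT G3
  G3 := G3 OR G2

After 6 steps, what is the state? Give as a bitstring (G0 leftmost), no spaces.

Step 1: G0=(1+1>=1)=1 G1=G0|G1=0|0=0 G2=NOT G3=NOT 1=0 G3=G3|G2=1|1=1 -> 1001
Step 2: G0=(0+1>=1)=1 G1=G0|G1=1|0=1 G2=NOT G3=NOT 1=0 G3=G3|G2=1|0=1 -> 1101
Step 3: G0=(0+1>=1)=1 G1=G0|G1=1|1=1 G2=NOT G3=NOT 1=0 G3=G3|G2=1|0=1 -> 1101
Step 4: G0=(0+1>=1)=1 G1=G0|G1=1|1=1 G2=NOT G3=NOT 1=0 G3=G3|G2=1|0=1 -> 1101
Step 5: G0=(0+1>=1)=1 G1=G0|G1=1|1=1 G2=NOT G3=NOT 1=0 G3=G3|G2=1|0=1 -> 1101
Step 6: G0=(0+1>=1)=1 G1=G0|G1=1|1=1 G2=NOT G3=NOT 1=0 G3=G3|G2=1|0=1 -> 1101

1101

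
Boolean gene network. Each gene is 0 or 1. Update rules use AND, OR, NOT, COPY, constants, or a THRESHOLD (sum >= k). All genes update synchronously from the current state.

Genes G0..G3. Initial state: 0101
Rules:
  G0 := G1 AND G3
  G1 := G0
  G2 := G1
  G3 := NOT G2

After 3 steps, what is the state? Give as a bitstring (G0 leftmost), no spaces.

Step 1: G0=G1&G3=1&1=1 G1=G0=0 G2=G1=1 G3=NOT G2=NOT 0=1 -> 1011
Step 2: G0=G1&G3=0&1=0 G1=G0=1 G2=G1=0 G3=NOT G2=NOT 1=0 -> 0100
Step 3: G0=G1&G3=1&0=0 G1=G0=0 G2=G1=1 G3=NOT G2=NOT 0=1 -> 0011

0011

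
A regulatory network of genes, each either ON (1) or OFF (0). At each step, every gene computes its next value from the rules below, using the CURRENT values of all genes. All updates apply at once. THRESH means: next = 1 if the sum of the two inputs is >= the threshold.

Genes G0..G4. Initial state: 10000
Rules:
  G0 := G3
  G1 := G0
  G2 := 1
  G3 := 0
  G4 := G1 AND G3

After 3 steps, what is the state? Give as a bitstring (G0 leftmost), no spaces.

Step 1: G0=G3=0 G1=G0=1 G2=1(const) G3=0(const) G4=G1&G3=0&0=0 -> 01100
Step 2: G0=G3=0 G1=G0=0 G2=1(const) G3=0(const) G4=G1&G3=1&0=0 -> 00100
Step 3: G0=G3=0 G1=G0=0 G2=1(const) G3=0(const) G4=G1&G3=0&0=0 -> 00100

00100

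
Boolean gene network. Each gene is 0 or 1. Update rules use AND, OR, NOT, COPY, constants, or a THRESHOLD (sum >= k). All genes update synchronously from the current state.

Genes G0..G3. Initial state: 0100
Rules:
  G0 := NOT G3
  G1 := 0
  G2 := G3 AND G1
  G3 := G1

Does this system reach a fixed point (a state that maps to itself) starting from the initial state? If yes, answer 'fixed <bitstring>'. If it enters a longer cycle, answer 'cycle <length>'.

Step 0: 0100
Step 1: G0=NOT G3=NOT 0=1 G1=0(const) G2=G3&G1=0&1=0 G3=G1=1 -> 1001
Step 2: G0=NOT G3=NOT 1=0 G1=0(const) G2=G3&G1=1&0=0 G3=G1=0 -> 0000
Step 3: G0=NOT G3=NOT 0=1 G1=0(const) G2=G3&G1=0&0=0 G3=G1=0 -> 1000
Step 4: G0=NOT G3=NOT 0=1 G1=0(const) G2=G3&G1=0&0=0 G3=G1=0 -> 1000
Fixed point reached at step 3: 1000

Answer: fixed 1000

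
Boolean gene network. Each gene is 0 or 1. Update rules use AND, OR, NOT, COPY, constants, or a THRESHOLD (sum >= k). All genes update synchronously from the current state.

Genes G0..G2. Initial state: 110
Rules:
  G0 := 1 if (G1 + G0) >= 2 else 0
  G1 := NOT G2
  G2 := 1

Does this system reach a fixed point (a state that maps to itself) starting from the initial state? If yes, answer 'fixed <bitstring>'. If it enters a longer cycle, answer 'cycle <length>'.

Step 0: 110
Step 1: G0=(1+1>=2)=1 G1=NOT G2=NOT 0=1 G2=1(const) -> 111
Step 2: G0=(1+1>=2)=1 G1=NOT G2=NOT 1=0 G2=1(const) -> 101
Step 3: G0=(0+1>=2)=0 G1=NOT G2=NOT 1=0 G2=1(const) -> 001
Step 4: G0=(0+0>=2)=0 G1=NOT G2=NOT 1=0 G2=1(const) -> 001
Fixed point reached at step 3: 001

Answer: fixed 001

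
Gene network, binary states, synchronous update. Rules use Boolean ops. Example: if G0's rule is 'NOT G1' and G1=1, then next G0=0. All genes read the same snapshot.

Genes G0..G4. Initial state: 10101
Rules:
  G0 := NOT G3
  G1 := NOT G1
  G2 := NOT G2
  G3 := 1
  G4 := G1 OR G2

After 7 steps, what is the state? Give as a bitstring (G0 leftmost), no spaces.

Step 1: G0=NOT G3=NOT 0=1 G1=NOT G1=NOT 0=1 G2=NOT G2=NOT 1=0 G3=1(const) G4=G1|G2=0|1=1 -> 11011
Step 2: G0=NOT G3=NOT 1=0 G1=NOT G1=NOT 1=0 G2=NOT G2=NOT 0=1 G3=1(const) G4=G1|G2=1|0=1 -> 00111
Step 3: G0=NOT G3=NOT 1=0 G1=NOT G1=NOT 0=1 G2=NOT G2=NOT 1=0 G3=1(const) G4=G1|G2=0|1=1 -> 01011
Step 4: G0=NOT G3=NOT 1=0 G1=NOT G1=NOT 1=0 G2=NOT G2=NOT 0=1 G3=1(const) G4=G1|G2=1|0=1 -> 00111
Step 5: G0=NOT G3=NOT 1=0 G1=NOT G1=NOT 0=1 G2=NOT G2=NOT 1=0 G3=1(const) G4=G1|G2=0|1=1 -> 01011
Step 6: G0=NOT G3=NOT 1=0 G1=NOT G1=NOT 1=0 G2=NOT G2=NOT 0=1 G3=1(const) G4=G1|G2=1|0=1 -> 00111
Step 7: G0=NOT G3=NOT 1=0 G1=NOT G1=NOT 0=1 G2=NOT G2=NOT 1=0 G3=1(const) G4=G1|G2=0|1=1 -> 01011

01011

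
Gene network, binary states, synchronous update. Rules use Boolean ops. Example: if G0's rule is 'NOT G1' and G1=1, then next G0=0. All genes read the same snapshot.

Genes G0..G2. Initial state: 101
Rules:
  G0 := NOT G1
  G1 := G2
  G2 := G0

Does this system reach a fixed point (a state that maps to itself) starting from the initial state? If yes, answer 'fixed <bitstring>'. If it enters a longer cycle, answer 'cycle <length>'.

Step 0: 101
Step 1: G0=NOT G1=NOT 0=1 G1=G2=1 G2=G0=1 -> 111
Step 2: G0=NOT G1=NOT 1=0 G1=G2=1 G2=G0=1 -> 011
Step 3: G0=NOT G1=NOT 1=0 G1=G2=1 G2=G0=0 -> 010
Step 4: G0=NOT G1=NOT 1=0 G1=G2=0 G2=G0=0 -> 000
Step 5: G0=NOT G1=NOT 0=1 G1=G2=0 G2=G0=0 -> 100
Step 6: G0=NOT G1=NOT 0=1 G1=G2=0 G2=G0=1 -> 101
Cycle of length 6 starting at step 0 -> no fixed point

Answer: cycle 6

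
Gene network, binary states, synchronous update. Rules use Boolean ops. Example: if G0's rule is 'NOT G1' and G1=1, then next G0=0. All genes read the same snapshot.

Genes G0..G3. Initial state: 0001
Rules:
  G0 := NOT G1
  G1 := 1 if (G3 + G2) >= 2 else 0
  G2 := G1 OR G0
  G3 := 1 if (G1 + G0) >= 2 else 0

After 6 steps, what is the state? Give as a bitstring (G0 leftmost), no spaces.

Step 1: G0=NOT G1=NOT 0=1 G1=(1+0>=2)=0 G2=G1|G0=0|0=0 G3=(0+0>=2)=0 -> 1000
Step 2: G0=NOT G1=NOT 0=1 G1=(0+0>=2)=0 G2=G1|G0=0|1=1 G3=(0+1>=2)=0 -> 1010
Step 3: G0=NOT G1=NOT 0=1 G1=(0+1>=2)=0 G2=G1|G0=0|1=1 G3=(0+1>=2)=0 -> 1010
Step 4: G0=NOT G1=NOT 0=1 G1=(0+1>=2)=0 G2=G1|G0=0|1=1 G3=(0+1>=2)=0 -> 1010
Step 5: G0=NOT G1=NOT 0=1 G1=(0+1>=2)=0 G2=G1|G0=0|1=1 G3=(0+1>=2)=0 -> 1010
Step 6: G0=NOT G1=NOT 0=1 G1=(0+1>=2)=0 G2=G1|G0=0|1=1 G3=(0+1>=2)=0 -> 1010

1010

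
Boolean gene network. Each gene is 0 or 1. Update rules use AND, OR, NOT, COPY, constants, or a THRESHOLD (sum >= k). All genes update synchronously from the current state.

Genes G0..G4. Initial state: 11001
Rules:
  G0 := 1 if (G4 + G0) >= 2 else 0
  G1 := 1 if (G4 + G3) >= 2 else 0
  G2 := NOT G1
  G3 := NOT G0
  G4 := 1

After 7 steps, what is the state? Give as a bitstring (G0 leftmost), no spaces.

Step 1: G0=(1+1>=2)=1 G1=(1+0>=2)=0 G2=NOT G1=NOT 1=0 G3=NOT G0=NOT 1=0 G4=1(const) -> 10001
Step 2: G0=(1+1>=2)=1 G1=(1+0>=2)=0 G2=NOT G1=NOT 0=1 G3=NOT G0=NOT 1=0 G4=1(const) -> 10101
Step 3: G0=(1+1>=2)=1 G1=(1+0>=2)=0 G2=NOT G1=NOT 0=1 G3=NOT G0=NOT 1=0 G4=1(const) -> 10101
Step 4: G0=(1+1>=2)=1 G1=(1+0>=2)=0 G2=NOT G1=NOT 0=1 G3=NOT G0=NOT 1=0 G4=1(const) -> 10101
Step 5: G0=(1+1>=2)=1 G1=(1+0>=2)=0 G2=NOT G1=NOT 0=1 G3=NOT G0=NOT 1=0 G4=1(const) -> 10101
Step 6: G0=(1+1>=2)=1 G1=(1+0>=2)=0 G2=NOT G1=NOT 0=1 G3=NOT G0=NOT 1=0 G4=1(const) -> 10101
Step 7: G0=(1+1>=2)=1 G1=(1+0>=2)=0 G2=NOT G1=NOT 0=1 G3=NOT G0=NOT 1=0 G4=1(const) -> 10101

10101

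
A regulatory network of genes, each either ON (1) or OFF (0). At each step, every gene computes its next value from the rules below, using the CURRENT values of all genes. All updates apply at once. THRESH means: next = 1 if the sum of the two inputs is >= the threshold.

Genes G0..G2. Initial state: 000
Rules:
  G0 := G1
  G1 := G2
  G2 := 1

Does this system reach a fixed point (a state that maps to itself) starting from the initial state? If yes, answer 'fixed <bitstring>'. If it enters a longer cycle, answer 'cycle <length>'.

Step 0: 000
Step 1: G0=G1=0 G1=G2=0 G2=1(const) -> 001
Step 2: G0=G1=0 G1=G2=1 G2=1(const) -> 011
Step 3: G0=G1=1 G1=G2=1 G2=1(const) -> 111
Step 4: G0=G1=1 G1=G2=1 G2=1(const) -> 111
Fixed point reached at step 3: 111

Answer: fixed 111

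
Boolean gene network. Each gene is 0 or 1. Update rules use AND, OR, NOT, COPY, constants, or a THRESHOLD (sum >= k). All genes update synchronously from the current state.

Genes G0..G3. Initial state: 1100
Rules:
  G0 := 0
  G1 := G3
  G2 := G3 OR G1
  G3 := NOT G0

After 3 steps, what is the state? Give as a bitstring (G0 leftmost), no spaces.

Step 1: G0=0(const) G1=G3=0 G2=G3|G1=0|1=1 G3=NOT G0=NOT 1=0 -> 0010
Step 2: G0=0(const) G1=G3=0 G2=G3|G1=0|0=0 G3=NOT G0=NOT 0=1 -> 0001
Step 3: G0=0(const) G1=G3=1 G2=G3|G1=1|0=1 G3=NOT G0=NOT 0=1 -> 0111

0111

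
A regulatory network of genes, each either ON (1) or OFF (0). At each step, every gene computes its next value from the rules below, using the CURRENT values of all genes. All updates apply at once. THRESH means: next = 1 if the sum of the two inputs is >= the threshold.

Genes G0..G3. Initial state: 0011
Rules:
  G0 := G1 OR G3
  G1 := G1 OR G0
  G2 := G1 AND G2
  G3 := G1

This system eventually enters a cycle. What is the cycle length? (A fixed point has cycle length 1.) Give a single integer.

Answer: 1

Derivation:
Step 0: 0011
Step 1: G0=G1|G3=0|1=1 G1=G1|G0=0|0=0 G2=G1&G2=0&1=0 G3=G1=0 -> 1000
Step 2: G0=G1|G3=0|0=0 G1=G1|G0=0|1=1 G2=G1&G2=0&0=0 G3=G1=0 -> 0100
Step 3: G0=G1|G3=1|0=1 G1=G1|G0=1|0=1 G2=G1&G2=1&0=0 G3=G1=1 -> 1101
Step 4: G0=G1|G3=1|1=1 G1=G1|G0=1|1=1 G2=G1&G2=1&0=0 G3=G1=1 -> 1101
State from step 4 equals state from step 3 -> cycle length 1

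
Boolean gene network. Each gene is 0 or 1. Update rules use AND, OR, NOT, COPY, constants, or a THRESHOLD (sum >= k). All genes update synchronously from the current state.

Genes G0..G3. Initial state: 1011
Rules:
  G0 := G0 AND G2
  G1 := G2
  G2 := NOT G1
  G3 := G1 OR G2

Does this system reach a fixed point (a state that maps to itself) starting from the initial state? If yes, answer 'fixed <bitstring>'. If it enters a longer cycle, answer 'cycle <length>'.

Step 0: 1011
Step 1: G0=G0&G2=1&1=1 G1=G2=1 G2=NOT G1=NOT 0=1 G3=G1|G2=0|1=1 -> 1111
Step 2: G0=G0&G2=1&1=1 G1=G2=1 G2=NOT G1=NOT 1=0 G3=G1|G2=1|1=1 -> 1101
Step 3: G0=G0&G2=1&0=0 G1=G2=0 G2=NOT G1=NOT 1=0 G3=G1|G2=1|0=1 -> 0001
Step 4: G0=G0&G2=0&0=0 G1=G2=0 G2=NOT G1=NOT 0=1 G3=G1|G2=0|0=0 -> 0010
Step 5: G0=G0&G2=0&1=0 G1=G2=1 G2=NOT G1=NOT 0=1 G3=G1|G2=0|1=1 -> 0111
Step 6: G0=G0&G2=0&1=0 G1=G2=1 G2=NOT G1=NOT 1=0 G3=G1|G2=1|1=1 -> 0101
Step 7: G0=G0&G2=0&0=0 G1=G2=0 G2=NOT G1=NOT 1=0 G3=G1|G2=1|0=1 -> 0001
Cycle of length 4 starting at step 3 -> no fixed point

Answer: cycle 4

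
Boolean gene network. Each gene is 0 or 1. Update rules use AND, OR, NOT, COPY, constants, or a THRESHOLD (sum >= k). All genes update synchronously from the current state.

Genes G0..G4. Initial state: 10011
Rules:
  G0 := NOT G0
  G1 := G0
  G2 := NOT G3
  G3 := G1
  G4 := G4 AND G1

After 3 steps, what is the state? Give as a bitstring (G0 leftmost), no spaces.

Step 1: G0=NOT G0=NOT 1=0 G1=G0=1 G2=NOT G3=NOT 1=0 G3=G1=0 G4=G4&G1=1&0=0 -> 01000
Step 2: G0=NOT G0=NOT 0=1 G1=G0=0 G2=NOT G3=NOT 0=1 G3=G1=1 G4=G4&G1=0&1=0 -> 10110
Step 3: G0=NOT G0=NOT 1=0 G1=G0=1 G2=NOT G3=NOT 1=0 G3=G1=0 G4=G4&G1=0&0=0 -> 01000

01000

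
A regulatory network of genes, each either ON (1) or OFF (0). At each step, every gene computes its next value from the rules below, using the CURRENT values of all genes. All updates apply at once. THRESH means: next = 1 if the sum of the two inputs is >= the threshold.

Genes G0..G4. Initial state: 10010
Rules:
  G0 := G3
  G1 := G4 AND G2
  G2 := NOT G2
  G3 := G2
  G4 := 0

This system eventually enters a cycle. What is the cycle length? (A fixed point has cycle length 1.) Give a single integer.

Answer: 2

Derivation:
Step 0: 10010
Step 1: G0=G3=1 G1=G4&G2=0&0=0 G2=NOT G2=NOT 0=1 G3=G2=0 G4=0(const) -> 10100
Step 2: G0=G3=0 G1=G4&G2=0&1=0 G2=NOT G2=NOT 1=0 G3=G2=1 G4=0(const) -> 00010
Step 3: G0=G3=1 G1=G4&G2=0&0=0 G2=NOT G2=NOT 0=1 G3=G2=0 G4=0(const) -> 10100
State from step 3 equals state from step 1 -> cycle length 2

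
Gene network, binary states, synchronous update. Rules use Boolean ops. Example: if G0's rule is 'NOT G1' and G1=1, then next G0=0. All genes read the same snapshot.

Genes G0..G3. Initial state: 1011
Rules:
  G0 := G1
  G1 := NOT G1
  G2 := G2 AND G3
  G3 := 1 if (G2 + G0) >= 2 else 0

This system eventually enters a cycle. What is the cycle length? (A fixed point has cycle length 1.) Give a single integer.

Step 0: 1011
Step 1: G0=G1=0 G1=NOT G1=NOT 0=1 G2=G2&G3=1&1=1 G3=(1+1>=2)=1 -> 0111
Step 2: G0=G1=1 G1=NOT G1=NOT 1=0 G2=G2&G3=1&1=1 G3=(1+0>=2)=0 -> 1010
Step 3: G0=G1=0 G1=NOT G1=NOT 0=1 G2=G2&G3=1&0=0 G3=(1+1>=2)=1 -> 0101
Step 4: G0=G1=1 G1=NOT G1=NOT 1=0 G2=G2&G3=0&1=0 G3=(0+0>=2)=0 -> 1000
Step 5: G0=G1=0 G1=NOT G1=NOT 0=1 G2=G2&G3=0&0=0 G3=(0+1>=2)=0 -> 0100
Step 6: G0=G1=1 G1=NOT G1=NOT 1=0 G2=G2&G3=0&0=0 G3=(0+0>=2)=0 -> 1000
State from step 6 equals state from step 4 -> cycle length 2

Answer: 2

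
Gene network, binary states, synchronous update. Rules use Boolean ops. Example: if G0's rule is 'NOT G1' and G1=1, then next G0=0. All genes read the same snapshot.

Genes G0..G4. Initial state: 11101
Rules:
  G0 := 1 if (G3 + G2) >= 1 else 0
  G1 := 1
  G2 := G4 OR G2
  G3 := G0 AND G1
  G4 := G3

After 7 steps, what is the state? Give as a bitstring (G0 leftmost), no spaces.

Step 1: G0=(0+1>=1)=1 G1=1(const) G2=G4|G2=1|1=1 G3=G0&G1=1&1=1 G4=G3=0 -> 11110
Step 2: G0=(1+1>=1)=1 G1=1(const) G2=G4|G2=0|1=1 G3=G0&G1=1&1=1 G4=G3=1 -> 11111
Step 3: G0=(1+1>=1)=1 G1=1(const) G2=G4|G2=1|1=1 G3=G0&G1=1&1=1 G4=G3=1 -> 11111
Step 4: G0=(1+1>=1)=1 G1=1(const) G2=G4|G2=1|1=1 G3=G0&G1=1&1=1 G4=G3=1 -> 11111
Step 5: G0=(1+1>=1)=1 G1=1(const) G2=G4|G2=1|1=1 G3=G0&G1=1&1=1 G4=G3=1 -> 11111
Step 6: G0=(1+1>=1)=1 G1=1(const) G2=G4|G2=1|1=1 G3=G0&G1=1&1=1 G4=G3=1 -> 11111
Step 7: G0=(1+1>=1)=1 G1=1(const) G2=G4|G2=1|1=1 G3=G0&G1=1&1=1 G4=G3=1 -> 11111

11111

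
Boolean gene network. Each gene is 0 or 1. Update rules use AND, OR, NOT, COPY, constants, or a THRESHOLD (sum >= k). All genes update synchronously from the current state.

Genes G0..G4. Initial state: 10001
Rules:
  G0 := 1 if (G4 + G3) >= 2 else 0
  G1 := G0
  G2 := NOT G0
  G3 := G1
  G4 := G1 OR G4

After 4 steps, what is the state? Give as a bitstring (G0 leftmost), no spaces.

Step 1: G0=(1+0>=2)=0 G1=G0=1 G2=NOT G0=NOT 1=0 G3=G1=0 G4=G1|G4=0|1=1 -> 01001
Step 2: G0=(1+0>=2)=0 G1=G0=0 G2=NOT G0=NOT 0=1 G3=G1=1 G4=G1|G4=1|1=1 -> 00111
Step 3: G0=(1+1>=2)=1 G1=G0=0 G2=NOT G0=NOT 0=1 G3=G1=0 G4=G1|G4=0|1=1 -> 10101
Step 4: G0=(1+0>=2)=0 G1=G0=1 G2=NOT G0=NOT 1=0 G3=G1=0 G4=G1|G4=0|1=1 -> 01001

01001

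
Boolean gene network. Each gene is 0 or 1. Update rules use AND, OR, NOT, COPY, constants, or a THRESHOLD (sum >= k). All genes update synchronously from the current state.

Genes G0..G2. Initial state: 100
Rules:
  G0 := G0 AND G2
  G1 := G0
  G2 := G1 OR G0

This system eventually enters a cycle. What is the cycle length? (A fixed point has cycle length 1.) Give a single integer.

Answer: 1

Derivation:
Step 0: 100
Step 1: G0=G0&G2=1&0=0 G1=G0=1 G2=G1|G0=0|1=1 -> 011
Step 2: G0=G0&G2=0&1=0 G1=G0=0 G2=G1|G0=1|0=1 -> 001
Step 3: G0=G0&G2=0&1=0 G1=G0=0 G2=G1|G0=0|0=0 -> 000
Step 4: G0=G0&G2=0&0=0 G1=G0=0 G2=G1|G0=0|0=0 -> 000
State from step 4 equals state from step 3 -> cycle length 1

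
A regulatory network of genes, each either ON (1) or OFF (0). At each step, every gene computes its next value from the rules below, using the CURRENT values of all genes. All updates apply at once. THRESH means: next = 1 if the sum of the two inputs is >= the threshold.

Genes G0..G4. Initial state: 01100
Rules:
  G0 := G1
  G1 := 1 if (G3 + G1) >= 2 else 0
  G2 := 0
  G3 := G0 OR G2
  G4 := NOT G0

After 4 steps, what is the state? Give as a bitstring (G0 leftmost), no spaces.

Step 1: G0=G1=1 G1=(0+1>=2)=0 G2=0(const) G3=G0|G2=0|1=1 G4=NOT G0=NOT 0=1 -> 10011
Step 2: G0=G1=0 G1=(1+0>=2)=0 G2=0(const) G3=G0|G2=1|0=1 G4=NOT G0=NOT 1=0 -> 00010
Step 3: G0=G1=0 G1=(1+0>=2)=0 G2=0(const) G3=G0|G2=0|0=0 G4=NOT G0=NOT 0=1 -> 00001
Step 4: G0=G1=0 G1=(0+0>=2)=0 G2=0(const) G3=G0|G2=0|0=0 G4=NOT G0=NOT 0=1 -> 00001

00001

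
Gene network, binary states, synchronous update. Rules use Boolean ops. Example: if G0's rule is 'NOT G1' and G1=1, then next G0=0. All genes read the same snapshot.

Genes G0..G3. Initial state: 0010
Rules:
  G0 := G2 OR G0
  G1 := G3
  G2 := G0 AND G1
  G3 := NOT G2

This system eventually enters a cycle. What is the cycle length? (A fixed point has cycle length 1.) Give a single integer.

Answer: 6

Derivation:
Step 0: 0010
Step 1: G0=G2|G0=1|0=1 G1=G3=0 G2=G0&G1=0&0=0 G3=NOT G2=NOT 1=0 -> 1000
Step 2: G0=G2|G0=0|1=1 G1=G3=0 G2=G0&G1=1&0=0 G3=NOT G2=NOT 0=1 -> 1001
Step 3: G0=G2|G0=0|1=1 G1=G3=1 G2=G0&G1=1&0=0 G3=NOT G2=NOT 0=1 -> 1101
Step 4: G0=G2|G0=0|1=1 G1=G3=1 G2=G0&G1=1&1=1 G3=NOT G2=NOT 0=1 -> 1111
Step 5: G0=G2|G0=1|1=1 G1=G3=1 G2=G0&G1=1&1=1 G3=NOT G2=NOT 1=0 -> 1110
Step 6: G0=G2|G0=1|1=1 G1=G3=0 G2=G0&G1=1&1=1 G3=NOT G2=NOT 1=0 -> 1010
Step 7: G0=G2|G0=1|1=1 G1=G3=0 G2=G0&G1=1&0=0 G3=NOT G2=NOT 1=0 -> 1000
State from step 7 equals state from step 1 -> cycle length 6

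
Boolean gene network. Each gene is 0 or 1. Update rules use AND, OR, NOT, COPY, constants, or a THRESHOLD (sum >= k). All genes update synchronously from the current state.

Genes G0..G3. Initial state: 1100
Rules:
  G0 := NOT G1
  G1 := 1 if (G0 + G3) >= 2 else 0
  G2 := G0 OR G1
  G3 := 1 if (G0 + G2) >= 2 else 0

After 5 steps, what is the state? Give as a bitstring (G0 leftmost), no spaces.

Step 1: G0=NOT G1=NOT 1=0 G1=(1+0>=2)=0 G2=G0|G1=1|1=1 G3=(1+0>=2)=0 -> 0010
Step 2: G0=NOT G1=NOT 0=1 G1=(0+0>=2)=0 G2=G0|G1=0|0=0 G3=(0+1>=2)=0 -> 1000
Step 3: G0=NOT G1=NOT 0=1 G1=(1+0>=2)=0 G2=G0|G1=1|0=1 G3=(1+0>=2)=0 -> 1010
Step 4: G0=NOT G1=NOT 0=1 G1=(1+0>=2)=0 G2=G0|G1=1|0=1 G3=(1+1>=2)=1 -> 1011
Step 5: G0=NOT G1=NOT 0=1 G1=(1+1>=2)=1 G2=G0|G1=1|0=1 G3=(1+1>=2)=1 -> 1111

1111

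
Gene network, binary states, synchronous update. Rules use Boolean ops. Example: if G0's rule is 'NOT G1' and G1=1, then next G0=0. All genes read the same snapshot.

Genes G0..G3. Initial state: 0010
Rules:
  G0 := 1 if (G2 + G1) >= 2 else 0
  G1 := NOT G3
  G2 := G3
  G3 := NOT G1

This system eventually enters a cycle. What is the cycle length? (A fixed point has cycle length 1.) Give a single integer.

Step 0: 0010
Step 1: G0=(1+0>=2)=0 G1=NOT G3=NOT 0=1 G2=G3=0 G3=NOT G1=NOT 0=1 -> 0101
Step 2: G0=(0+1>=2)=0 G1=NOT G3=NOT 1=0 G2=G3=1 G3=NOT G1=NOT 1=0 -> 0010
State from step 2 equals state from step 0 -> cycle length 2

Answer: 2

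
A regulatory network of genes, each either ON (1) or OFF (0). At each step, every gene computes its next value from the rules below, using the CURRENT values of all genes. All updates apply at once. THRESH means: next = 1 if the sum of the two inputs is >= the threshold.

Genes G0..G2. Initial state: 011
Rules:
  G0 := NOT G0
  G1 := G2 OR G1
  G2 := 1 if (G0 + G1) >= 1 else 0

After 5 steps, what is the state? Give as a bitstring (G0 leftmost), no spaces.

Step 1: G0=NOT G0=NOT 0=1 G1=G2|G1=1|1=1 G2=(0+1>=1)=1 -> 111
Step 2: G0=NOT G0=NOT 1=0 G1=G2|G1=1|1=1 G2=(1+1>=1)=1 -> 011
Step 3: G0=NOT G0=NOT 0=1 G1=G2|G1=1|1=1 G2=(0+1>=1)=1 -> 111
Step 4: G0=NOT G0=NOT 1=0 G1=G2|G1=1|1=1 G2=(1+1>=1)=1 -> 011
Step 5: G0=NOT G0=NOT 0=1 G1=G2|G1=1|1=1 G2=(0+1>=1)=1 -> 111

111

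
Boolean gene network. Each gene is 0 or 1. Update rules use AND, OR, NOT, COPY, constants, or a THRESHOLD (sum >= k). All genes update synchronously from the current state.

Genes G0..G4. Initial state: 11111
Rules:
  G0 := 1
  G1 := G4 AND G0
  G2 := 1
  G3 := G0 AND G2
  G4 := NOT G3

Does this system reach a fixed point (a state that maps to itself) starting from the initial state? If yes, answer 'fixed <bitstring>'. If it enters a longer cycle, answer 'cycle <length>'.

Step 0: 11111
Step 1: G0=1(const) G1=G4&G0=1&1=1 G2=1(const) G3=G0&G2=1&1=1 G4=NOT G3=NOT 1=0 -> 11110
Step 2: G0=1(const) G1=G4&G0=0&1=0 G2=1(const) G3=G0&G2=1&1=1 G4=NOT G3=NOT 1=0 -> 10110
Step 3: G0=1(const) G1=G4&G0=0&1=0 G2=1(const) G3=G0&G2=1&1=1 G4=NOT G3=NOT 1=0 -> 10110
Fixed point reached at step 2: 10110

Answer: fixed 10110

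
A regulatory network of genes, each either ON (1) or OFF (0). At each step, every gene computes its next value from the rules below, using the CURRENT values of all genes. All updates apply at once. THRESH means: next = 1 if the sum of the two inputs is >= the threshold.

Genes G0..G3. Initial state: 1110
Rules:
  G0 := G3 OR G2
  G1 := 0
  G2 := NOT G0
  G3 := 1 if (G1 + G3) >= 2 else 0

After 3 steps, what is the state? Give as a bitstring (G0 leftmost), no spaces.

Step 1: G0=G3|G2=0|1=1 G1=0(const) G2=NOT G0=NOT 1=0 G3=(1+0>=2)=0 -> 1000
Step 2: G0=G3|G2=0|0=0 G1=0(const) G2=NOT G0=NOT 1=0 G3=(0+0>=2)=0 -> 0000
Step 3: G0=G3|G2=0|0=0 G1=0(const) G2=NOT G0=NOT 0=1 G3=(0+0>=2)=0 -> 0010

0010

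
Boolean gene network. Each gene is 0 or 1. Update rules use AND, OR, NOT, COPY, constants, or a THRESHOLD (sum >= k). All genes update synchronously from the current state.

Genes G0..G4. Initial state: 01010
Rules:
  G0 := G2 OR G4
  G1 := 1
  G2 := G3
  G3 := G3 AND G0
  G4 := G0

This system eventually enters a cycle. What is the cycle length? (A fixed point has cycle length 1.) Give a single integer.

Step 0: 01010
Step 1: G0=G2|G4=0|0=0 G1=1(const) G2=G3=1 G3=G3&G0=1&0=0 G4=G0=0 -> 01100
Step 2: G0=G2|G4=1|0=1 G1=1(const) G2=G3=0 G3=G3&G0=0&0=0 G4=G0=0 -> 11000
Step 3: G0=G2|G4=0|0=0 G1=1(const) G2=G3=0 G3=G3&G0=0&1=0 G4=G0=1 -> 01001
Step 4: G0=G2|G4=0|1=1 G1=1(const) G2=G3=0 G3=G3&G0=0&0=0 G4=G0=0 -> 11000
State from step 4 equals state from step 2 -> cycle length 2

Answer: 2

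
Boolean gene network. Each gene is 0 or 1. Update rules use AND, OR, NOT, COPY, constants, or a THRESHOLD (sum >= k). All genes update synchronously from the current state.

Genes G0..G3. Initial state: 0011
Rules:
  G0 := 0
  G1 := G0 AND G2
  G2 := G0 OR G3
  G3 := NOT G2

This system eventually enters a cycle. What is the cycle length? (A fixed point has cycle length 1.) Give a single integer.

Answer: 4

Derivation:
Step 0: 0011
Step 1: G0=0(const) G1=G0&G2=0&1=0 G2=G0|G3=0|1=1 G3=NOT G2=NOT 1=0 -> 0010
Step 2: G0=0(const) G1=G0&G2=0&1=0 G2=G0|G3=0|0=0 G3=NOT G2=NOT 1=0 -> 0000
Step 3: G0=0(const) G1=G0&G2=0&0=0 G2=G0|G3=0|0=0 G3=NOT G2=NOT 0=1 -> 0001
Step 4: G0=0(const) G1=G0&G2=0&0=0 G2=G0|G3=0|1=1 G3=NOT G2=NOT 0=1 -> 0011
State from step 4 equals state from step 0 -> cycle length 4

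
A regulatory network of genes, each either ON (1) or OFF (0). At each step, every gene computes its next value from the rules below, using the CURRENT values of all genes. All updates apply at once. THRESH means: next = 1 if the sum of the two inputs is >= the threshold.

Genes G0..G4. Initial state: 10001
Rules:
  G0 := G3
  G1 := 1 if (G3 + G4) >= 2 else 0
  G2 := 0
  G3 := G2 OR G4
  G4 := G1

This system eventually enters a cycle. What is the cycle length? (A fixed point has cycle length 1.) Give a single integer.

Step 0: 10001
Step 1: G0=G3=0 G1=(0+1>=2)=0 G2=0(const) G3=G2|G4=0|1=1 G4=G1=0 -> 00010
Step 2: G0=G3=1 G1=(1+0>=2)=0 G2=0(const) G3=G2|G4=0|0=0 G4=G1=0 -> 10000
Step 3: G0=G3=0 G1=(0+0>=2)=0 G2=0(const) G3=G2|G4=0|0=0 G4=G1=0 -> 00000
Step 4: G0=G3=0 G1=(0+0>=2)=0 G2=0(const) G3=G2|G4=0|0=0 G4=G1=0 -> 00000
State from step 4 equals state from step 3 -> cycle length 1

Answer: 1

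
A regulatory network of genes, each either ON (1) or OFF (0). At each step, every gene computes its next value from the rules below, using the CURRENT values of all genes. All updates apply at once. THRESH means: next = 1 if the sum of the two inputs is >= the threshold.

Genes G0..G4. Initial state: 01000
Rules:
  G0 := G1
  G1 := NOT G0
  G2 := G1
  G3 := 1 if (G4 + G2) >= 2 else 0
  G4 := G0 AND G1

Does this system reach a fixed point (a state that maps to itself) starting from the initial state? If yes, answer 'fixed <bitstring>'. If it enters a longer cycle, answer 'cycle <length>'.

Step 0: 01000
Step 1: G0=G1=1 G1=NOT G0=NOT 0=1 G2=G1=1 G3=(0+0>=2)=0 G4=G0&G1=0&1=0 -> 11100
Step 2: G0=G1=1 G1=NOT G0=NOT 1=0 G2=G1=1 G3=(0+1>=2)=0 G4=G0&G1=1&1=1 -> 10101
Step 3: G0=G1=0 G1=NOT G0=NOT 1=0 G2=G1=0 G3=(1+1>=2)=1 G4=G0&G1=1&0=0 -> 00010
Step 4: G0=G1=0 G1=NOT G0=NOT 0=1 G2=G1=0 G3=(0+0>=2)=0 G4=G0&G1=0&0=0 -> 01000
Cycle of length 4 starting at step 0 -> no fixed point

Answer: cycle 4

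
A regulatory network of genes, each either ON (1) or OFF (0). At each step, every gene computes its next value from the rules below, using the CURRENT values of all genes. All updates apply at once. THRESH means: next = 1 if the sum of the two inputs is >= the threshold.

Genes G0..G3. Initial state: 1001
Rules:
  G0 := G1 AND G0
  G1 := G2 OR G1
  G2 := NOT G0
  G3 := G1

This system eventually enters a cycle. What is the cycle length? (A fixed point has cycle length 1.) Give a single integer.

Answer: 1

Derivation:
Step 0: 1001
Step 1: G0=G1&G0=0&1=0 G1=G2|G1=0|0=0 G2=NOT G0=NOT 1=0 G3=G1=0 -> 0000
Step 2: G0=G1&G0=0&0=0 G1=G2|G1=0|0=0 G2=NOT G0=NOT 0=1 G3=G1=0 -> 0010
Step 3: G0=G1&G0=0&0=0 G1=G2|G1=1|0=1 G2=NOT G0=NOT 0=1 G3=G1=0 -> 0110
Step 4: G0=G1&G0=1&0=0 G1=G2|G1=1|1=1 G2=NOT G0=NOT 0=1 G3=G1=1 -> 0111
Step 5: G0=G1&G0=1&0=0 G1=G2|G1=1|1=1 G2=NOT G0=NOT 0=1 G3=G1=1 -> 0111
State from step 5 equals state from step 4 -> cycle length 1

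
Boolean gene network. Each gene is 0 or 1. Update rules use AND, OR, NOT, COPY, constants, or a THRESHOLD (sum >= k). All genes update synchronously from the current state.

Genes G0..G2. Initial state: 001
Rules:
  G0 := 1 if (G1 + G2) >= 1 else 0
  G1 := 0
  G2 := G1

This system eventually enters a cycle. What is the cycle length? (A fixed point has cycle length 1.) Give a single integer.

Step 0: 001
Step 1: G0=(0+1>=1)=1 G1=0(const) G2=G1=0 -> 100
Step 2: G0=(0+0>=1)=0 G1=0(const) G2=G1=0 -> 000
Step 3: G0=(0+0>=1)=0 G1=0(const) G2=G1=0 -> 000
State from step 3 equals state from step 2 -> cycle length 1

Answer: 1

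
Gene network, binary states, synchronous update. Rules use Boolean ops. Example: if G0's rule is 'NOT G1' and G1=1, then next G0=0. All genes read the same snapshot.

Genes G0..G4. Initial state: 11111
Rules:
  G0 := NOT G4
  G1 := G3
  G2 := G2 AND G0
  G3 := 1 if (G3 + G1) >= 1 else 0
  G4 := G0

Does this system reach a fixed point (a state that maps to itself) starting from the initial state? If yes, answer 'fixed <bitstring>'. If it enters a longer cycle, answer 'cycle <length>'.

Answer: cycle 4

Derivation:
Step 0: 11111
Step 1: G0=NOT G4=NOT 1=0 G1=G3=1 G2=G2&G0=1&1=1 G3=(1+1>=1)=1 G4=G0=1 -> 01111
Step 2: G0=NOT G4=NOT 1=0 G1=G3=1 G2=G2&G0=1&0=0 G3=(1+1>=1)=1 G4=G0=0 -> 01010
Step 3: G0=NOT G4=NOT 0=1 G1=G3=1 G2=G2&G0=0&0=0 G3=(1+1>=1)=1 G4=G0=0 -> 11010
Step 4: G0=NOT G4=NOT 0=1 G1=G3=1 G2=G2&G0=0&1=0 G3=(1+1>=1)=1 G4=G0=1 -> 11011
Step 5: G0=NOT G4=NOT 1=0 G1=G3=1 G2=G2&G0=0&1=0 G3=(1+1>=1)=1 G4=G0=1 -> 01011
Step 6: G0=NOT G4=NOT 1=0 G1=G3=1 G2=G2&G0=0&0=0 G3=(1+1>=1)=1 G4=G0=0 -> 01010
Cycle of length 4 starting at step 2 -> no fixed point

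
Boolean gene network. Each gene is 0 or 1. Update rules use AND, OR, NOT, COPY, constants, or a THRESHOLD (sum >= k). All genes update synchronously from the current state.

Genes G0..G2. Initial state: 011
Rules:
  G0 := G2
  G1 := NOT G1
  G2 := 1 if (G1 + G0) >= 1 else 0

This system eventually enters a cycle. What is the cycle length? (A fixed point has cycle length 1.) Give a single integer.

Answer: 2

Derivation:
Step 0: 011
Step 1: G0=G2=1 G1=NOT G1=NOT 1=0 G2=(1+0>=1)=1 -> 101
Step 2: G0=G2=1 G1=NOT G1=NOT 0=1 G2=(0+1>=1)=1 -> 111
Step 3: G0=G2=1 G1=NOT G1=NOT 1=0 G2=(1+1>=1)=1 -> 101
State from step 3 equals state from step 1 -> cycle length 2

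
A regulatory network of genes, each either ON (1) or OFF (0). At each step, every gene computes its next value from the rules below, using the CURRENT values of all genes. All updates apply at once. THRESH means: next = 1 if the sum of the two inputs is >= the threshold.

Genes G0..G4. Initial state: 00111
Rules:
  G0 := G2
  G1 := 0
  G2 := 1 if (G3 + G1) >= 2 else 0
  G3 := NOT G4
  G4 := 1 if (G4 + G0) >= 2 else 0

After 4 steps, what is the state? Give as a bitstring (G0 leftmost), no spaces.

Step 1: G0=G2=1 G1=0(const) G2=(1+0>=2)=0 G3=NOT G4=NOT 1=0 G4=(1+0>=2)=0 -> 10000
Step 2: G0=G2=0 G1=0(const) G2=(0+0>=2)=0 G3=NOT G4=NOT 0=1 G4=(0+1>=2)=0 -> 00010
Step 3: G0=G2=0 G1=0(const) G2=(1+0>=2)=0 G3=NOT G4=NOT 0=1 G4=(0+0>=2)=0 -> 00010
Step 4: G0=G2=0 G1=0(const) G2=(1+0>=2)=0 G3=NOT G4=NOT 0=1 G4=(0+0>=2)=0 -> 00010

00010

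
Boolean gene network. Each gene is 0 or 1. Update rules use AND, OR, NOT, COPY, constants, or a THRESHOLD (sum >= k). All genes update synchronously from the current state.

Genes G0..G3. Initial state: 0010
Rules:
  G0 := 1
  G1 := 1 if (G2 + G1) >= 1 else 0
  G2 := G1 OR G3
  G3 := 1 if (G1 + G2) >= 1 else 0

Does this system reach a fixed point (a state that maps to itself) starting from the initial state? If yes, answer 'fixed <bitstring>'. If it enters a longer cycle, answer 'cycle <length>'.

Step 0: 0010
Step 1: G0=1(const) G1=(1+0>=1)=1 G2=G1|G3=0|0=0 G3=(0+1>=1)=1 -> 1101
Step 2: G0=1(const) G1=(0+1>=1)=1 G2=G1|G3=1|1=1 G3=(1+0>=1)=1 -> 1111
Step 3: G0=1(const) G1=(1+1>=1)=1 G2=G1|G3=1|1=1 G3=(1+1>=1)=1 -> 1111
Fixed point reached at step 2: 1111

Answer: fixed 1111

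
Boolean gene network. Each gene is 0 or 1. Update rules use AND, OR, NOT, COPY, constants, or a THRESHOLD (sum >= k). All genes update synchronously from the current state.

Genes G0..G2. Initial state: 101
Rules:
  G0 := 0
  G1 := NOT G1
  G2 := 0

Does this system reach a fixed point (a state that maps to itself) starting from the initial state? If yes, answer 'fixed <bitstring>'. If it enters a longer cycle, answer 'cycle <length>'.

Step 0: 101
Step 1: G0=0(const) G1=NOT G1=NOT 0=1 G2=0(const) -> 010
Step 2: G0=0(const) G1=NOT G1=NOT 1=0 G2=0(const) -> 000
Step 3: G0=0(const) G1=NOT G1=NOT 0=1 G2=0(const) -> 010
Cycle of length 2 starting at step 1 -> no fixed point

Answer: cycle 2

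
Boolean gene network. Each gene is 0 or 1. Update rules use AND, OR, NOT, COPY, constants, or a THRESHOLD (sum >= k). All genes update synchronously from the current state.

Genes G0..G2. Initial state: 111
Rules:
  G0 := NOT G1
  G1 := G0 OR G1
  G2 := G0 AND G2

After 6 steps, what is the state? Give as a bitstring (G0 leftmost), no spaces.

Step 1: G0=NOT G1=NOT 1=0 G1=G0|G1=1|1=1 G2=G0&G2=1&1=1 -> 011
Step 2: G0=NOT G1=NOT 1=0 G1=G0|G1=0|1=1 G2=G0&G2=0&1=0 -> 010
Step 3: G0=NOT G1=NOT 1=0 G1=G0|G1=0|1=1 G2=G0&G2=0&0=0 -> 010
Step 4: G0=NOT G1=NOT 1=0 G1=G0|G1=0|1=1 G2=G0&G2=0&0=0 -> 010
Step 5: G0=NOT G1=NOT 1=0 G1=G0|G1=0|1=1 G2=G0&G2=0&0=0 -> 010
Step 6: G0=NOT G1=NOT 1=0 G1=G0|G1=0|1=1 G2=G0&G2=0&0=0 -> 010

010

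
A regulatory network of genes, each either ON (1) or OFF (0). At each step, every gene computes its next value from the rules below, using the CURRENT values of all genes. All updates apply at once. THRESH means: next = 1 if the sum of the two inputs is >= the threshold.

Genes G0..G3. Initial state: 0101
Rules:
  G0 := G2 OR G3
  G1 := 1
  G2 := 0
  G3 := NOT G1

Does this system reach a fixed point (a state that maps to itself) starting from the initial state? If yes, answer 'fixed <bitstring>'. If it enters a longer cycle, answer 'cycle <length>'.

Answer: fixed 0100

Derivation:
Step 0: 0101
Step 1: G0=G2|G3=0|1=1 G1=1(const) G2=0(const) G3=NOT G1=NOT 1=0 -> 1100
Step 2: G0=G2|G3=0|0=0 G1=1(const) G2=0(const) G3=NOT G1=NOT 1=0 -> 0100
Step 3: G0=G2|G3=0|0=0 G1=1(const) G2=0(const) G3=NOT G1=NOT 1=0 -> 0100
Fixed point reached at step 2: 0100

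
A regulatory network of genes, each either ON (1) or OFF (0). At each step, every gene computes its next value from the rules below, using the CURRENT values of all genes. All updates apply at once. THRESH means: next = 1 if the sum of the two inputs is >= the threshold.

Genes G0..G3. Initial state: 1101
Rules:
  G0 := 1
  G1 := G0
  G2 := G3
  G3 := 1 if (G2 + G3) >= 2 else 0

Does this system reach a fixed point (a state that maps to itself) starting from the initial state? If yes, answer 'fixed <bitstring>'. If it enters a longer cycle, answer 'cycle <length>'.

Answer: fixed 1100

Derivation:
Step 0: 1101
Step 1: G0=1(const) G1=G0=1 G2=G3=1 G3=(0+1>=2)=0 -> 1110
Step 2: G0=1(const) G1=G0=1 G2=G3=0 G3=(1+0>=2)=0 -> 1100
Step 3: G0=1(const) G1=G0=1 G2=G3=0 G3=(0+0>=2)=0 -> 1100
Fixed point reached at step 2: 1100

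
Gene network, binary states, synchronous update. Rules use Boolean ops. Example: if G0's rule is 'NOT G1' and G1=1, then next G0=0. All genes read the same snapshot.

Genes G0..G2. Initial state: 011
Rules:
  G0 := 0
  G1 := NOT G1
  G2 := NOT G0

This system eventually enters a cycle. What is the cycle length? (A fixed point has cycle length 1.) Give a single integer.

Answer: 2

Derivation:
Step 0: 011
Step 1: G0=0(const) G1=NOT G1=NOT 1=0 G2=NOT G0=NOT 0=1 -> 001
Step 2: G0=0(const) G1=NOT G1=NOT 0=1 G2=NOT G0=NOT 0=1 -> 011
State from step 2 equals state from step 0 -> cycle length 2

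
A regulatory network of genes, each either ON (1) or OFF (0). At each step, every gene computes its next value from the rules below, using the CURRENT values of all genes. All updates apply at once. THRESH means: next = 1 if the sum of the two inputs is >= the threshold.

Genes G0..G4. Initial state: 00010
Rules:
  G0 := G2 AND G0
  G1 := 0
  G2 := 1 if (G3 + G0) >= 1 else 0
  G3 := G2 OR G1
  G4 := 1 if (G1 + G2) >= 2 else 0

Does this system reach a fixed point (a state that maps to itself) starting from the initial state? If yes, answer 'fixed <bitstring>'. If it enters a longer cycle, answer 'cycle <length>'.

Answer: cycle 2

Derivation:
Step 0: 00010
Step 1: G0=G2&G0=0&0=0 G1=0(const) G2=(1+0>=1)=1 G3=G2|G1=0|0=0 G4=(0+0>=2)=0 -> 00100
Step 2: G0=G2&G0=1&0=0 G1=0(const) G2=(0+0>=1)=0 G3=G2|G1=1|0=1 G4=(0+1>=2)=0 -> 00010
Cycle of length 2 starting at step 0 -> no fixed point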